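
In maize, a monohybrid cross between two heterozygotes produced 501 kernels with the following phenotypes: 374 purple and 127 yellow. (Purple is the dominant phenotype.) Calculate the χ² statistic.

For a monohybrid cross between heterozygotes with complete dominance, the expected phenotypic ratio is 3:1.
Expected counts for N = 501 under a 3:1 ratio (total parts = 4):
  purple: 501 × 3/4 = 375.75
  yellow: 501 × 1/4 = 125.25
χ² = Σ (O − E)² / E
  purple: (374 − 375.75)² / 375.75 = 0.0082
  yellow: (127 − 125.25)² / 125.25 = 0.0245
χ² = 0.0082 + 0.0245 = 0.0327 ≈ 0.033

0.033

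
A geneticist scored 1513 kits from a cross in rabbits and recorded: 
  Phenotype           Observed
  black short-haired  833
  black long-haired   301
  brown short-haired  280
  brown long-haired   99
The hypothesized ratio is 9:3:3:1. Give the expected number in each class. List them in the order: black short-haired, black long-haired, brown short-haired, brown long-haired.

Under the 9:3:3:1 hypothesis (Σ ratio = 16, N = 1513):
  black short-haired: 1513 × 9/16 = 851.0625
  black long-haired: 1513 × 3/16 = 283.6875
  brown short-haired: 1513 × 3/16 = 283.6875
  brown long-haired: 1513 × 1/16 = 94.5625

851.0625, 283.6875, 283.6875, 94.5625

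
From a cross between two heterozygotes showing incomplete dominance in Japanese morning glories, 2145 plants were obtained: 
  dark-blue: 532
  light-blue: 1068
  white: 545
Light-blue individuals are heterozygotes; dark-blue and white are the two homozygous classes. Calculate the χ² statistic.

0.195

With incomplete dominance, a heterozygote × heterozygote cross gives a 1:2:1 phenotypic ratio.
Total ratio parts = 4. Expected numbers out of 2145:
  dark-blue: 2145 × 1/4 = 536.25
  light-blue: 2145 × 2/4 = 1072.5
  white: 2145 × 1/4 = 536.25
χ² = Σ (O − E)² / E
  dark-blue: (532 − 536.25)² / 536.25 = 0.0337
  light-blue: (1068 − 1072.5)² / 1072.5 = 0.0189
  white: (545 − 536.25)² / 536.25 = 0.1428
χ² = 0.0337 + 0.0189 + 0.1428 = 0.1954 ≈ 0.195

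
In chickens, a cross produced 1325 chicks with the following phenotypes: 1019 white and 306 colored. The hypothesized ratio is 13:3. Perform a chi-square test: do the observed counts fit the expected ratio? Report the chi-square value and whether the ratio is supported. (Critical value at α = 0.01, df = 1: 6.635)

16.415; not consistent

Expected counts for N = 1325 under a 13:3 ratio (total parts = 16):
  white: 1325 × 13/16 = 1076.5625
  colored: 1325 × 3/16 = 248.4375
χ² = Σ (O − E)² / E
  white: (1019 − 1076.5625)² / 1076.5625 = 3.0778
  colored: (306 − 248.4375)² / 248.4375 = 13.3371
χ² = 3.0778 + 13.3371 = 16.4149 ≈ 16.415
Degrees of freedom = 2 − 1 = 1; critical value at α = 0.01 is 6.635.
Since 16.415 > 6.635, we reject the null hypothesis — the data do not fit the 13:3 ratio.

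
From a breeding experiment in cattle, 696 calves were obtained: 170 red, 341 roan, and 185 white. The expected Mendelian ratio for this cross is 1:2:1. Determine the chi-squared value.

0.928

Under the 1:2:1 hypothesis (Σ ratio = 4, N = 696):
  red: 696 × 1/4 = 174
  roan: 696 × 2/4 = 348
  white: 696 × 1/4 = 174
χ² = Σ (O − E)² / E
  red: (170 − 174)² / 174 = 0.0920
  roan: (341 − 348)² / 348 = 0.1408
  white: (185 − 174)² / 174 = 0.6954
χ² = 0.0920 + 0.1408 + 0.6954 = 0.9282 ≈ 0.928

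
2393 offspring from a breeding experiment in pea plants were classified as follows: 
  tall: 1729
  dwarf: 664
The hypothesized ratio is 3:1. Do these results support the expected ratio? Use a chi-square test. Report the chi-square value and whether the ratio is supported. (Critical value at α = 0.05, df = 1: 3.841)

9.635; not consistent

The 3:1 ratio has 4 parts, so with N = 2393 the expected counts are:
  tall: 2393 × 3/4 = 1794.75
  dwarf: 2393 × 1/4 = 598.25
χ² = Σ (O − E)² / E
  tall: (1729 − 1794.75)² / 1794.75 = 2.4087
  dwarf: (664 − 598.25)² / 598.25 = 7.2262
χ² = 2.4087 + 7.2262 = 9.6349 ≈ 9.635
Degrees of freedom = 2 − 1 = 1; critical value at α = 0.05 is 3.841.
Since 9.635 > 3.841, we reject the null hypothesis — the data do not fit the 3:1 ratio.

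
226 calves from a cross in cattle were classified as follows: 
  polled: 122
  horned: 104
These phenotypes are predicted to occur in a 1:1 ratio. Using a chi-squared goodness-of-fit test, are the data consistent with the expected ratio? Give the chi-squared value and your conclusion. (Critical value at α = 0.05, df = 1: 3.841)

1.434; consistent

The 1:1 ratio has 2 parts, so with N = 226 the expected counts are:
  polled: 226 × 1/2 = 113
  horned: 226 × 1/2 = 113
χ² = Σ (O − E)² / E
  polled: (122 − 113)² / 113 = 0.7168
  horned: (104 − 113)² / 113 = 0.7168
χ² = 0.7168 + 0.7168 = 1.4336 ≈ 1.434
Degrees of freedom = 2 − 1 = 1; critical value at α = 0.05 is 3.841.
Since 1.434 < 3.841, we fail to reject the null hypothesis — the data are consistent with the 1:1 ratio.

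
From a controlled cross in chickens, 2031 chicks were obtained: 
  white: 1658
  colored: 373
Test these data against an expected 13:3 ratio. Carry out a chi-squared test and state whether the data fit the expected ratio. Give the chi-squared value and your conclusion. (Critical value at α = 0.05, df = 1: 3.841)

0.197; consistent

Total ratio parts = 16. Expected numbers out of 2031:
  white: 2031 × 13/16 = 1650.1875
  colored: 2031 × 3/16 = 380.8125
χ² = Σ (O − E)² / E
  white: (1658 − 1650.1875)² / 1650.1875 = 0.0370
  colored: (373 − 380.8125)² / 380.8125 = 0.1603
χ² = 0.0370 + 0.1603 = 0.1973 ≈ 0.197
Degrees of freedom = 2 − 1 = 1; critical value at α = 0.05 is 3.841.
Since 0.197 < 3.841, we fail to reject the null hypothesis — the data are consistent with the 13:3 ratio.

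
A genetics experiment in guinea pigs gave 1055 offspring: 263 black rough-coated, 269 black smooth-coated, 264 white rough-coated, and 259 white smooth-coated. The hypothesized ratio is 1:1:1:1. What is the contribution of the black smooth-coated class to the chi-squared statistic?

0.105

Total ratio parts = 4. Expected numbers out of 1055:
  black rough-coated: 1055 × 1/4 = 263.75
  black smooth-coated: 1055 × 1/4 = 263.75
  white rough-coated: 1055 × 1/4 = 263.75
  white smooth-coated: 1055 × 1/4 = 263.75
Contribution of black smooth-coated: (269 − 263.75)² / 263.75 = 0.1045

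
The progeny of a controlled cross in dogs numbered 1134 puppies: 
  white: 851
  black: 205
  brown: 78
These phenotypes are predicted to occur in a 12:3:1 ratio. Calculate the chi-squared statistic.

Expected counts for N = 1134 under a 12:3:1 ratio (total parts = 16):
  white: 1134 × 12/16 = 850.5
  black: 1134 × 3/16 = 212.625
  brown: 1134 × 1/16 = 70.875
χ² = Σ (O − E)² / E
  white: (851 − 850.5)² / 850.5 = 0.0003
  black: (205 − 212.625)² / 212.625 = 0.2734
  brown: (78 − 70.875)² / 70.875 = 0.7163
χ² = 0.0003 + 0.2734 + 0.7163 = 0.990

0.990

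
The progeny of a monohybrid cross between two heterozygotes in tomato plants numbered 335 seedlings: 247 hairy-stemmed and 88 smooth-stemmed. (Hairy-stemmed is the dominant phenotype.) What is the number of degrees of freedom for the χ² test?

For a monohybrid cross between heterozygotes with complete dominance, the expected phenotypic ratio is 3:1.
A goodness-of-fit test with 2 phenotype classes has df = 2 − 1 = 1.

1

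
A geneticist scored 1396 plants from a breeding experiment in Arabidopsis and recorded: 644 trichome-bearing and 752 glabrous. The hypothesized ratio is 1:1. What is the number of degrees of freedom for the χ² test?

A goodness-of-fit test with 2 phenotype classes has df = 2 − 1 = 1.

1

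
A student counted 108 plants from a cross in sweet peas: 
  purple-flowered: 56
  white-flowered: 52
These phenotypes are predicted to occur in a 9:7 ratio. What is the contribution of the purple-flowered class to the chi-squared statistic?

0.371

Total ratio parts = 16. Expected numbers out of 108:
  purple-flowered: 108 × 9/16 = 60.75
  white-flowered: 108 × 7/16 = 47.25
Contribution of purple-flowered: (56 − 60.75)² / 60.75 = 0.3714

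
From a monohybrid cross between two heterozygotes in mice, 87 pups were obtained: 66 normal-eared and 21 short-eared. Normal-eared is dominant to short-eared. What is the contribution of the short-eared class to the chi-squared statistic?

For a monohybrid cross between heterozygotes with complete dominance, the expected phenotypic ratio is 3:1.
Under the 3:1 hypothesis (Σ ratio = 4, N = 87):
  normal-eared: 87 × 3/4 = 65.25
  short-eared: 87 × 1/4 = 21.75
Contribution of short-eared: (21 − 21.75)² / 21.75 = 0.0259

0.026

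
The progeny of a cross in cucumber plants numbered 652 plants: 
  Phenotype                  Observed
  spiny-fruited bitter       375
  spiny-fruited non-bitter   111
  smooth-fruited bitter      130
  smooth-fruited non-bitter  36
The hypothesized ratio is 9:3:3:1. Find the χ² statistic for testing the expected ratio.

Under the 9:3:3:1 hypothesis (Σ ratio = 16, N = 652):
  spiny-fruited bitter: 652 × 9/16 = 366.75
  spiny-fruited non-bitter: 652 × 3/16 = 122.25
  smooth-fruited bitter: 652 × 3/16 = 122.25
  smooth-fruited non-bitter: 652 × 1/16 = 40.75
χ² = Σ (O − E)² / E
  spiny-fruited bitter: (375 − 366.75)² / 366.75 = 0.1856
  spiny-fruited non-bitter: (111 − 122.25)² / 122.25 = 1.0353
  smooth-fruited bitter: (130 − 122.25)² / 122.25 = 0.4913
  smooth-fruited non-bitter: (36 − 40.75)² / 40.75 = 0.5537
χ² = 0.1856 + 1.0353 + 0.4913 + 0.5537 = 2.2659 ≈ 2.266

2.266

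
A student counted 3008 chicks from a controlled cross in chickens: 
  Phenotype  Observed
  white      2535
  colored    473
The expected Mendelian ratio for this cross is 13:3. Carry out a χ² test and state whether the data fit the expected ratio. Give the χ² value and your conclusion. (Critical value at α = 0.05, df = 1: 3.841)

Expected counts for N = 3008 under a 13:3 ratio (total parts = 16):
  white: 3008 × 13/16 = 2444
  colored: 3008 × 3/16 = 564
χ² = Σ (O − E)² / E
  white: (2535 − 2444)² / 2444 = 3.3883
  colored: (473 − 564)² / 564 = 14.6826
χ² = 3.3883 + 14.6826 = 18.0709 ≈ 18.071
Degrees of freedom = 2 − 1 = 1; critical value at α = 0.05 is 3.841.
Since 18.071 > 3.841, we reject the null hypothesis — the data do not fit the 13:3 ratio.

18.071; not consistent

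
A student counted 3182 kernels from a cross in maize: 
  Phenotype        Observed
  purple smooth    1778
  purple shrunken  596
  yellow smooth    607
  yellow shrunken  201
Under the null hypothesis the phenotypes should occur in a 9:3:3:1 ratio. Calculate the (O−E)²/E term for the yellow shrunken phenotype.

Expected counts for N = 3182 under a 9:3:3:1 ratio (total parts = 16):
  purple smooth: 3182 × 9/16 = 1789.875
  purple shrunken: 3182 × 3/16 = 596.625
  yellow smooth: 3182 × 3/16 = 596.625
  yellow shrunken: 3182 × 1/16 = 198.875
Contribution of yellow shrunken: (201 − 198.875)² / 198.875 = 0.0227

0.023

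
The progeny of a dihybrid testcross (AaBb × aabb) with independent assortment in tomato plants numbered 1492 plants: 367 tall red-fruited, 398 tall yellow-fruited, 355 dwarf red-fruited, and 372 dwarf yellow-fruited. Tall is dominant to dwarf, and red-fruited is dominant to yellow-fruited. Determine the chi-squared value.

A dihybrid testcross with independent assortment gives a 1:1:1:1 ratio.
Expected counts for N = 1492 under a 1:1:1:1 ratio (total parts = 4):
  tall red-fruited: 1492 × 1/4 = 373
  tall yellow-fruited: 1492 × 1/4 = 373
  dwarf red-fruited: 1492 × 1/4 = 373
  dwarf yellow-fruited: 1492 × 1/4 = 373
χ² = Σ (O − E)² / E
  tall red-fruited: (367 − 373)² / 373 = 0.0965
  tall yellow-fruited: (398 − 373)² / 373 = 1.6756
  dwarf red-fruited: (355 − 373)² / 373 = 0.8686
  dwarf yellow-fruited: (372 − 373)² / 373 = 0.0027
χ² = 0.0965 + 1.6756 + 0.8686 + 0.0027 = 2.6434 ≈ 2.643

2.643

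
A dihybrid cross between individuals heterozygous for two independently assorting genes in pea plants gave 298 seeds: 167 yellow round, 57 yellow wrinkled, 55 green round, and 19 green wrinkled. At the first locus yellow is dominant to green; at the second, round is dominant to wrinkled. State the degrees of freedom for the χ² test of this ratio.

A dihybrid F₂ with independent assortment and complete dominance at both loci gives a 9:3:3:1 phenotypic ratio.
A goodness-of-fit test with 4 phenotype classes has df = 4 − 1 = 3.

3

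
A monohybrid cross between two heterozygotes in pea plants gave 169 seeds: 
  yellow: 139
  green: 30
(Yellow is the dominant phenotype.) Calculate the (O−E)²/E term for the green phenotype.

For a monohybrid cross between heterozygotes with complete dominance, the expected phenotypic ratio is 3:1.
Expected counts for N = 169 under a 3:1 ratio (total parts = 4):
  yellow: 169 × 3/4 = 126.75
  green: 169 × 1/4 = 42.25
Contribution of green: (30 − 42.25)² / 42.25 = 3.5518

3.552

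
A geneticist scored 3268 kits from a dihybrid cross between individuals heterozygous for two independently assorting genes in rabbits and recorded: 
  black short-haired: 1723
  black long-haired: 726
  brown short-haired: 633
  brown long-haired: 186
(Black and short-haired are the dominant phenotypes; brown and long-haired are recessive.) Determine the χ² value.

30.457

A dihybrid F₂ with independent assortment and complete dominance at both loci gives a 9:3:3:1 phenotypic ratio.
Expected counts for N = 3268 under a 9:3:3:1 ratio (total parts = 16):
  black short-haired: 3268 × 9/16 = 1838.25
  black long-haired: 3268 × 3/16 = 612.75
  brown short-haired: 3268 × 3/16 = 612.75
  brown long-haired: 3268 × 1/16 = 204.25
χ² = Σ (O − E)² / E
  black short-haired: (1723 − 1838.25)² / 1838.25 = 7.2257
  black long-haired: (726 − 612.75)² / 612.75 = 20.9312
  brown short-haired: (633 − 612.75)² / 612.75 = 0.6692
  brown long-haired: (186 − 204.25)² / 204.25 = 1.6307
χ² = 7.2257 + 20.9312 + 0.6692 + 1.6307 = 30.4568 ≈ 30.457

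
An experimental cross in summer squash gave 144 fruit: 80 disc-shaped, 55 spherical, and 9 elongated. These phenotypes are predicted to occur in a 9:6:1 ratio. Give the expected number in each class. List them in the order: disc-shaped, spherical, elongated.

81, 54, 9

Expected counts for N = 144 under a 9:6:1 ratio (total parts = 16):
  disc-shaped: 144 × 9/16 = 81
  spherical: 144 × 6/16 = 54
  elongated: 144 × 1/16 = 9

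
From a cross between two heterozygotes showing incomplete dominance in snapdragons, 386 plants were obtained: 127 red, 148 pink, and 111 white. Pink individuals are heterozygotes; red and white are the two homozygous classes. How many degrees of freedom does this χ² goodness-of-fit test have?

With incomplete dominance, a heterozygote × heterozygote cross gives a 1:2:1 phenotypic ratio.
A goodness-of-fit test with 3 phenotype classes has df = 3 − 1 = 2.

2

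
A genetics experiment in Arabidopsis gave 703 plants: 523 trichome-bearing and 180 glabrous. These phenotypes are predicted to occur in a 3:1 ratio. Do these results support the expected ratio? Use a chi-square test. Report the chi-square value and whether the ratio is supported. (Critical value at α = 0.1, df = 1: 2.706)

Expected counts for N = 703 under a 3:1 ratio (total parts = 4):
  trichome-bearing: 703 × 3/4 = 527.25
  glabrous: 703 × 1/4 = 175.75
χ² = Σ (O − E)² / E
  trichome-bearing: (523 − 527.25)² / 527.25 = 0.0343
  glabrous: (180 − 175.75)² / 175.75 = 0.1028
χ² = 0.0343 + 0.1028 = 0.1371 ≈ 0.137
Degrees of freedom = 2 − 1 = 1; critical value at α = 0.1 is 2.706.
Since 0.137 < 2.706, we fail to reject the null hypothesis — the data are consistent with the 3:1 ratio.

0.137; consistent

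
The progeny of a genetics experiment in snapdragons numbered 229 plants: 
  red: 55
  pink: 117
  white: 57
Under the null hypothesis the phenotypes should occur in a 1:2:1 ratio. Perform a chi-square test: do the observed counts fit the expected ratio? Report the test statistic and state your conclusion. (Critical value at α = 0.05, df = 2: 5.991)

Under the 1:2:1 hypothesis (Σ ratio = 4, N = 229):
  red: 229 × 1/4 = 57.25
  pink: 229 × 2/4 = 114.5
  white: 229 × 1/4 = 57.25
χ² = Σ (O − E)² / E
  red: (55 − 57.25)² / 57.25 = 0.0884
  pink: (117 − 114.5)² / 114.5 = 0.0546
  white: (57 − 57.25)² / 57.25 = 0.0011
χ² = 0.0884 + 0.0546 + 0.0011 = 0.1441 ≈ 0.144
Degrees of freedom = 3 − 1 = 2; critical value at α = 0.05 is 5.991.
Since 0.144 < 5.991, we fail to reject the null hypothesis — the data are consistent with the 1:2:1 ratio.

0.144; consistent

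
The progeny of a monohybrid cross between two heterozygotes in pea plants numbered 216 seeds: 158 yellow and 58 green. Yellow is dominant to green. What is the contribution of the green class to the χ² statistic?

0.296

For a monohybrid cross between heterozygotes with complete dominance, the expected phenotypic ratio is 3:1.
The 3:1 ratio has 4 parts, so with N = 216 the expected counts are:
  yellow: 216 × 3/4 = 162
  green: 216 × 1/4 = 54
Contribution of green: (58 − 54)² / 54 = 0.2963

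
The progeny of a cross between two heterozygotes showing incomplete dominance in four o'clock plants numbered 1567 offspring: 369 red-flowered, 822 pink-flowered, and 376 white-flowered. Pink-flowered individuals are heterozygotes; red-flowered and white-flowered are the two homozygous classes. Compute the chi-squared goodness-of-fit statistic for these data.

3.846

With incomplete dominance, a heterozygote × heterozygote cross gives a 1:2:1 phenotypic ratio.
Total ratio parts = 4. Expected numbers out of 1567:
  red-flowered: 1567 × 1/4 = 391.75
  pink-flowered: 1567 × 2/4 = 783.5
  white-flowered: 1567 × 1/4 = 391.75
χ² = Σ (O − E)² / E
  red-flowered: (369 − 391.75)² / 391.75 = 1.3212
  pink-flowered: (822 − 783.5)² / 783.5 = 1.8918
  white-flowered: (376 − 391.75)² / 391.75 = 0.6332
χ² = 1.3212 + 1.8918 + 0.6332 = 3.8462 ≈ 3.846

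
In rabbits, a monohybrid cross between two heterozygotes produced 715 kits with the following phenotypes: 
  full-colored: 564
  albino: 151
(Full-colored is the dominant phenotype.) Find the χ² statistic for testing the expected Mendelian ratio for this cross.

For a monohybrid cross between heterozygotes with complete dominance, the expected phenotypic ratio is 3:1.
The 3:1 ratio has 4 parts, so with N = 715 the expected counts are:
  full-colored: 715 × 3/4 = 536.25
  albino: 715 × 1/4 = 178.75
χ² = Σ (O − E)² / E
  full-colored: (564 − 536.25)² / 536.25 = 1.4360
  albino: (151 − 178.75)² / 178.75 = 4.3080
χ² = 1.4360 + 4.3080 = 5.744

5.744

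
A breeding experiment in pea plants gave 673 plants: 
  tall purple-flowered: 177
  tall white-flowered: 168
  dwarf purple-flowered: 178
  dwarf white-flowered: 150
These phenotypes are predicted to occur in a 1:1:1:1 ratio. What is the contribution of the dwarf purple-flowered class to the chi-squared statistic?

0.565

Expected counts for N = 673 under a 1:1:1:1 ratio (total parts = 4):
  tall purple-flowered: 673 × 1/4 = 168.25
  tall white-flowered: 673 × 1/4 = 168.25
  dwarf purple-flowered: 673 × 1/4 = 168.25
  dwarf white-flowered: 673 × 1/4 = 168.25
Contribution of dwarf purple-flowered: (178 − 168.25)² / 168.25 = 0.5650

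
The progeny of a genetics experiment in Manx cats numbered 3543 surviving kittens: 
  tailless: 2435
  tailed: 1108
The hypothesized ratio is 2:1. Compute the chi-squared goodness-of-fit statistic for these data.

Under the 2:1 hypothesis (Σ ratio = 3, N = 3543):
  tailless: 3543 × 2/3 = 2362
  tailed: 3543 × 1/3 = 1181
χ² = Σ (O − E)² / E
  tailless: (2435 − 2362)² / 2362 = 2.2561
  tailed: (1108 − 1181)² / 1181 = 4.5123
χ² = 2.2561 + 4.5123 = 6.7684 ≈ 6.768

6.768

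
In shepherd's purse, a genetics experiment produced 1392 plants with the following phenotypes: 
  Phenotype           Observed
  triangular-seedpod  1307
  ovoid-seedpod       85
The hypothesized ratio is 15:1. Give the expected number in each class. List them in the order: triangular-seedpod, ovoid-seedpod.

Expected counts for N = 1392 under a 15:1 ratio (total parts = 16):
  triangular-seedpod: 1392 × 15/16 = 1305
  ovoid-seedpod: 1392 × 1/16 = 87

1305, 87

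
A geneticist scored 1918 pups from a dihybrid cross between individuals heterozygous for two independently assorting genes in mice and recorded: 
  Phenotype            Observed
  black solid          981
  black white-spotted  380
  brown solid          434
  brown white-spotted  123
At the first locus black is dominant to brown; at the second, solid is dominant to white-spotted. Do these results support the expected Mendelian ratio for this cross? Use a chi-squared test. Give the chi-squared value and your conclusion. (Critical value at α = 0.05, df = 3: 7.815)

25.497; not consistent

A dihybrid F₂ with independent assortment and complete dominance at both loci gives a 9:3:3:1 phenotypic ratio.
Under the 9:3:3:1 hypothesis (Σ ratio = 16, N = 1918):
  black solid: 1918 × 9/16 = 1078.875
  black white-spotted: 1918 × 3/16 = 359.625
  brown solid: 1918 × 3/16 = 359.625
  brown white-spotted: 1918 × 1/16 = 119.875
χ² = Σ (O − E)² / E
  black solid: (981 − 1078.875)² / 1078.875 = 8.8792
  black white-spotted: (380 − 359.625)² / 359.625 = 1.1544
  brown solid: (434 − 359.625)² / 359.625 = 15.3817
  brown white-spotted: (123 − 119.875)² / 119.875 = 0.0815
χ² = 8.8792 + 1.1544 + 15.3817 + 0.0815 = 25.4968 ≈ 25.497
Degrees of freedom = 4 − 1 = 3; critical value at α = 0.05 is 7.815.
Since 25.497 > 7.815, we reject the null hypothesis — the data do not fit the 9:3:3:1 ratio.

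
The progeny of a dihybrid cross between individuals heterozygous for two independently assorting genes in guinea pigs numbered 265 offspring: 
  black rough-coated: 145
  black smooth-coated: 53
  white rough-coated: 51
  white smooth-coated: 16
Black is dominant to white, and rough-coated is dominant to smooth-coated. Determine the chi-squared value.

A dihybrid F₂ with independent assortment and complete dominance at both loci gives a 9:3:3:1 phenotypic ratio.
The 9:3:3:1 ratio has 16 parts, so with N = 265 the expected counts are:
  black rough-coated: 265 × 9/16 = 149.0625
  black smooth-coated: 265 × 3/16 = 49.6875
  white rough-coated: 265 × 3/16 = 49.6875
  white smooth-coated: 265 × 1/16 = 16.5625
χ² = Σ (O − E)² / E
  black rough-coated: (145 − 149.0625)² / 149.0625 = 0.1107
  black smooth-coated: (53 − 49.6875)² / 49.6875 = 0.2208
  white rough-coated: (51 − 49.6875)² / 49.6875 = 0.0347
  white smooth-coated: (16 − 16.5625)² / 16.5625 = 0.0191
χ² = 0.1107 + 0.2208 + 0.0347 + 0.0191 = 0.3853 ≈ 0.385

0.385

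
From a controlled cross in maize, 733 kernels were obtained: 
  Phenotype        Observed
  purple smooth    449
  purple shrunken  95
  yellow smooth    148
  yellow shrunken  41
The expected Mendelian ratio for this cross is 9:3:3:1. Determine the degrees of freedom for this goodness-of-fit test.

A goodness-of-fit test with 4 phenotype classes has df = 4 − 1 = 3.

3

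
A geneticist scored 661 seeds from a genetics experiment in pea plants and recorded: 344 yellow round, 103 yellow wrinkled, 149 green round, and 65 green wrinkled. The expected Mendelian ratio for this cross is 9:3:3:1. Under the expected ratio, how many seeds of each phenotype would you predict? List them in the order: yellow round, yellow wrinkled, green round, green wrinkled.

Under the 9:3:3:1 hypothesis (Σ ratio = 16, N = 661):
  yellow round: 661 × 9/16 = 371.8125
  yellow wrinkled: 661 × 3/16 = 123.9375
  green round: 661 × 3/16 = 123.9375
  green wrinkled: 661 × 1/16 = 41.3125

371.8125, 123.9375, 123.9375, 41.3125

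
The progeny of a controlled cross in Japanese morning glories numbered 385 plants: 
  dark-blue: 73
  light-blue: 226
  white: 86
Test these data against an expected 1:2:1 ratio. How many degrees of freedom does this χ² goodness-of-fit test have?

2

A goodness-of-fit test with 3 phenotype classes has df = 3 − 1 = 2.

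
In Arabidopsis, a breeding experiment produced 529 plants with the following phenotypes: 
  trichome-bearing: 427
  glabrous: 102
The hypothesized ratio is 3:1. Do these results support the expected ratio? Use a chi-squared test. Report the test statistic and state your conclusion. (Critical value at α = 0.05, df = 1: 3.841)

9.226; not consistent

The 3:1 ratio has 4 parts, so with N = 529 the expected counts are:
  trichome-bearing: 529 × 3/4 = 396.75
  glabrous: 529 × 1/4 = 132.25
χ² = Σ (O − E)² / E
  trichome-bearing: (427 − 396.75)² / 396.75 = 2.3064
  glabrous: (102 − 132.25)² / 132.25 = 6.9192
χ² = 2.3064 + 6.9192 = 9.2256 ≈ 9.226
Degrees of freedom = 2 − 1 = 1; critical value at α = 0.05 is 3.841.
Since 9.226 > 3.841, we reject the null hypothesis — the data do not fit the 3:1 ratio.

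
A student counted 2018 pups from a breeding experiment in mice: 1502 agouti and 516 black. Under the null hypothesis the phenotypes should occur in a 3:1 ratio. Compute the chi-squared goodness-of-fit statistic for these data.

The 3:1 ratio has 4 parts, so with N = 2018 the expected counts are:
  agouti: 2018 × 3/4 = 1513.5
  black: 2018 × 1/4 = 504.5
χ² = Σ (O − E)² / E
  agouti: (1502 − 1513.5)² / 1513.5 = 0.0874
  black: (516 − 504.5)² / 504.5 = 0.2621
χ² = 0.0874 + 0.2621 = 0.3495 ≈ 0.350

0.350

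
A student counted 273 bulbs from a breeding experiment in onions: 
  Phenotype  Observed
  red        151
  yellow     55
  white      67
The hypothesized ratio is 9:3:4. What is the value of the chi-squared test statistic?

0.350

The 9:3:4 ratio has 16 parts, so with N = 273 the expected counts are:
  red: 273 × 9/16 = 153.5625
  yellow: 273 × 3/16 = 51.1875
  white: 273 × 4/16 = 68.25
χ² = Σ (O − E)² / E
  red: (151 − 153.5625)² / 153.5625 = 0.0428
  yellow: (55 − 51.1875)² / 51.1875 = 0.2840
  white: (67 − 68.25)² / 68.25 = 0.0229
χ² = 0.0428 + 0.2840 + 0.0229 = 0.3497 ≈ 0.350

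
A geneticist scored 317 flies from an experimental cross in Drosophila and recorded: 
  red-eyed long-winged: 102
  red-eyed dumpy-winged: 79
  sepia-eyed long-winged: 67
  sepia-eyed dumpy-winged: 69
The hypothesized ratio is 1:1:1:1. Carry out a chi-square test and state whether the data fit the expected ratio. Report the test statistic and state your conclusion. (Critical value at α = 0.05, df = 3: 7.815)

Under the 1:1:1:1 hypothesis (Σ ratio = 4, N = 317):
  red-eyed long-winged: 317 × 1/4 = 79.25
  red-eyed dumpy-winged: 317 × 1/4 = 79.25
  sepia-eyed long-winged: 317 × 1/4 = 79.25
  sepia-eyed dumpy-winged: 317 × 1/4 = 79.25
χ² = Σ (O − E)² / E
  red-eyed long-winged: (102 − 79.25)² / 79.25 = 6.5308
  red-eyed dumpy-winged: (79 − 79.25)² / 79.25 = 0.0008
  sepia-eyed long-winged: (67 − 79.25)² / 79.25 = 1.8935
  sepia-eyed dumpy-winged: (69 − 79.25)² / 79.25 = 1.3257
χ² = 6.5308 + 0.0008 + 1.8935 + 1.3257 = 9.7508 ≈ 9.751
Degrees of freedom = 4 − 1 = 3; critical value at α = 0.05 is 7.815.
Since 9.751 > 7.815, we reject the null hypothesis — the data do not fit the 1:1:1:1 ratio.

9.751; not consistent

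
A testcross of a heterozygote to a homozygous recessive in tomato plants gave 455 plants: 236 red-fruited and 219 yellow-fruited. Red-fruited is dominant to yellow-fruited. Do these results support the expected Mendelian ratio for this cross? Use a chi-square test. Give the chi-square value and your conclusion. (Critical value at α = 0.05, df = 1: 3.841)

0.635; consistent

A testcross of a heterozygote (Aa × aa) gives a 1:1 phenotypic ratio.
Under the 1:1 hypothesis (Σ ratio = 2, N = 455):
  red-fruited: 455 × 1/2 = 227.5
  yellow-fruited: 455 × 1/2 = 227.5
χ² = Σ (O − E)² / E
  red-fruited: (236 − 227.5)² / 227.5 = 0.3176
  yellow-fruited: (219 − 227.5)² / 227.5 = 0.3176
χ² = 0.3176 + 0.3176 = 0.6352 ≈ 0.635
Degrees of freedom = 2 − 1 = 1; critical value at α = 0.05 is 3.841.
Since 0.635 < 3.841, we fail to reject the null hypothesis — the data are consistent with the 1:1 ratio.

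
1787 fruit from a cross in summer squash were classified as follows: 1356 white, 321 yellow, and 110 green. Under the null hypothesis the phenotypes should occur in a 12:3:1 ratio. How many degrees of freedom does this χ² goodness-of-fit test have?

2

A goodness-of-fit test with 3 phenotype classes has df = 3 − 1 = 2.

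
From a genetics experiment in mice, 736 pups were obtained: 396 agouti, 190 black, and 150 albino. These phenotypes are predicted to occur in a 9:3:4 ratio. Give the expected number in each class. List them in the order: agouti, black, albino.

414, 138, 184

Expected counts for N = 736 under a 9:3:4 ratio (total parts = 16):
  agouti: 736 × 9/16 = 414
  black: 736 × 3/16 = 138
  albino: 736 × 4/16 = 184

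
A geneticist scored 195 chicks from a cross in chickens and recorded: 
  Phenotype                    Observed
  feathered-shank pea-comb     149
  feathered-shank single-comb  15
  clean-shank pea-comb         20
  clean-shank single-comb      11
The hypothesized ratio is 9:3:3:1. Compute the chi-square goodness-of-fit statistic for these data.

Total ratio parts = 16. Expected numbers out of 195:
  feathered-shank pea-comb: 195 × 9/16 = 109.6875
  feathered-shank single-comb: 195 × 3/16 = 36.5625
  clean-shank pea-comb: 195 × 3/16 = 36.5625
  clean-shank single-comb: 195 × 1/16 = 12.1875
χ² = Σ (O − E)² / E
  feathered-shank pea-comb: (149 − 109.6875)² / 109.6875 = 14.0898
  feathered-shank single-comb: (15 − 36.5625)² / 36.5625 = 12.7163
  clean-shank pea-comb: (20 − 36.5625)² / 36.5625 = 7.5027
  clean-shank single-comb: (11 − 12.1875)² / 12.1875 = 0.1157
χ² = 14.0898 + 12.7163 + 7.5027 + 0.1157 = 34.4245 ≈ 34.425

34.425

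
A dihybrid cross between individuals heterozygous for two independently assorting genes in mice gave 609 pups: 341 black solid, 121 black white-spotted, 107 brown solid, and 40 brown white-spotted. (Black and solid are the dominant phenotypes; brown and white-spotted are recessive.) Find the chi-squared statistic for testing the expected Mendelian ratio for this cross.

A dihybrid F₂ with independent assortment and complete dominance at both loci gives a 9:3:3:1 phenotypic ratio.
Under the 9:3:3:1 hypothesis (Σ ratio = 16, N = 609):
  black solid: 609 × 9/16 = 342.5625
  black white-spotted: 609 × 3/16 = 114.1875
  brown solid: 609 × 3/16 = 114.1875
  brown white-spotted: 609 × 1/16 = 38.0625
χ² = Σ (O − E)² / E
  black solid: (341 − 342.5625)² / 342.5625 = 0.0071
  black white-spotted: (121 − 114.1875)² / 114.1875 = 0.4064
  brown solid: (107 − 114.1875)² / 114.1875 = 0.4524
  brown white-spotted: (40 − 38.0625)² / 38.0625 = 0.0986
χ² = 0.0071 + 0.4064 + 0.4524 + 0.0986 = 0.9645 ≈ 0.965

0.965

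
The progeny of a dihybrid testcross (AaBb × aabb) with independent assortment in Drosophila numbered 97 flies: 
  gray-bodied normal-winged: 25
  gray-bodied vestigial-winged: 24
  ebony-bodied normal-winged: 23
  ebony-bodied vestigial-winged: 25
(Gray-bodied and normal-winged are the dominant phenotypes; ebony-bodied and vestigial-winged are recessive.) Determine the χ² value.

0.113

A dihybrid testcross with independent assortment gives a 1:1:1:1 ratio.
The 1:1:1:1 ratio has 4 parts, so with N = 97 the expected counts are:
  gray-bodied normal-winged: 97 × 1/4 = 24.25
  gray-bodied vestigial-winged: 97 × 1/4 = 24.25
  ebony-bodied normal-winged: 97 × 1/4 = 24.25
  ebony-bodied vestigial-winged: 97 × 1/4 = 24.25
χ² = Σ (O − E)² / E
  gray-bodied normal-winged: (25 − 24.25)² / 24.25 = 0.0232
  gray-bodied vestigial-winged: (24 − 24.25)² / 24.25 = 0.0026
  ebony-bodied normal-winged: (23 − 24.25)² / 24.25 = 0.0644
  ebony-bodied vestigial-winged: (25 − 24.25)² / 24.25 = 0.0232
χ² = 0.0232 + 0.0026 + 0.0644 + 0.0232 = 0.1134 ≈ 0.113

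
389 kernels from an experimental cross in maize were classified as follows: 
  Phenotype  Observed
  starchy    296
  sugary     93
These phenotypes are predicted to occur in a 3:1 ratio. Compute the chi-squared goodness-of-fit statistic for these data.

The 3:1 ratio has 4 parts, so with N = 389 the expected counts are:
  starchy: 389 × 3/4 = 291.75
  sugary: 389 × 1/4 = 97.25
χ² = Σ (O − E)² / E
  starchy: (296 − 291.75)² / 291.75 = 0.0619
  sugary: (93 − 97.25)² / 97.25 = 0.1857
χ² = 0.0619 + 0.1857 = 0.2476 ≈ 0.248

0.248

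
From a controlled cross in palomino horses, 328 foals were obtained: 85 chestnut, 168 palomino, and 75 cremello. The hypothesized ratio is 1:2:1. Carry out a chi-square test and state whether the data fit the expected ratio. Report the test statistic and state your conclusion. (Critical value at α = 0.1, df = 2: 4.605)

Under the 1:2:1 hypothesis (Σ ratio = 4, N = 328):
  chestnut: 328 × 1/4 = 82
  palomino: 328 × 2/4 = 164
  cremello: 328 × 1/4 = 82
χ² = Σ (O − E)² / E
  chestnut: (85 − 82)² / 82 = 0.1098
  palomino: (168 − 164)² / 164 = 0.0976
  cremello: (75 − 82)² / 82 = 0.5976
χ² = 0.1098 + 0.0976 + 0.5976 = 0.805
Degrees of freedom = 3 − 1 = 2; critical value at α = 0.1 is 4.605.
Since 0.805 < 4.605, we fail to reject the null hypothesis — the data are consistent with the 1:2:1 ratio.

0.805; consistent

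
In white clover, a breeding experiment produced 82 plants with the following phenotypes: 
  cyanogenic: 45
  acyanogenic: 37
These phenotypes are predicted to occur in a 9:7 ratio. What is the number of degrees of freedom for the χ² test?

1

A goodness-of-fit test with 2 phenotype classes has df = 2 − 1 = 1.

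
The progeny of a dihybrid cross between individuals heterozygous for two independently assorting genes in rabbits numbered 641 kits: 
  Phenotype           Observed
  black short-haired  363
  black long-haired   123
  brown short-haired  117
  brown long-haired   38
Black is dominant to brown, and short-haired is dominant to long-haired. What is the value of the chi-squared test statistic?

0.273

A dihybrid F₂ with independent assortment and complete dominance at both loci gives a 9:3:3:1 phenotypic ratio.
Under the 9:3:3:1 hypothesis (Σ ratio = 16, N = 641):
  black short-haired: 641 × 9/16 = 360.5625
  black long-haired: 641 × 3/16 = 120.1875
  brown short-haired: 641 × 3/16 = 120.1875
  brown long-haired: 641 × 1/16 = 40.0625
χ² = Σ (O − E)² / E
  black short-haired: (363 − 360.5625)² / 360.5625 = 0.0165
  black long-haired: (123 − 120.1875)² / 120.1875 = 0.0658
  brown short-haired: (117 − 120.1875)² / 120.1875 = 0.0845
  brown long-haired: (38 − 40.0625)² / 40.0625 = 0.1062
χ² = 0.0165 + 0.0658 + 0.0845 + 0.1062 = 0.273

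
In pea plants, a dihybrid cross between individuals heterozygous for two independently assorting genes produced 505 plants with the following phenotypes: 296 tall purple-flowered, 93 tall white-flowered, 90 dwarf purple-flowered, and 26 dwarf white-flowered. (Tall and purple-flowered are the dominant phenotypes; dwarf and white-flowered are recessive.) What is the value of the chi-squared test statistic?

1.744

A dihybrid F₂ with independent assortment and complete dominance at both loci gives a 9:3:3:1 phenotypic ratio.
Under the 9:3:3:1 hypothesis (Σ ratio = 16, N = 505):
  tall purple-flowered: 505 × 9/16 = 284.0625
  tall white-flowered: 505 × 3/16 = 94.6875
  dwarf purple-flowered: 505 × 3/16 = 94.6875
  dwarf white-flowered: 505 × 1/16 = 31.5625
χ² = Σ (O − E)² / E
  tall purple-flowered: (296 − 284.0625)² / 284.0625 = 0.5017
  tall white-flowered: (93 − 94.6875)² / 94.6875 = 0.0301
  dwarf purple-flowered: (90 − 94.6875)² / 94.6875 = 0.2321
  dwarf white-flowered: (26 − 31.5625)² / 31.5625 = 0.9803
χ² = 0.5017 + 0.0301 + 0.2321 + 0.9803 = 1.7442 ≈ 1.744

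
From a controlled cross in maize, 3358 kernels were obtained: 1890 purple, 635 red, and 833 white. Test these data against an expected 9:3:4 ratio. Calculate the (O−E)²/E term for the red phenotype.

The 9:3:4 ratio has 16 parts, so with N = 3358 the expected counts are:
  purple: 3358 × 9/16 = 1888.875
  red: 3358 × 3/16 = 629.625
  white: 3358 × 4/16 = 839.5
Contribution of red: (635 − 629.625)² / 629.625 = 0.0459

0.046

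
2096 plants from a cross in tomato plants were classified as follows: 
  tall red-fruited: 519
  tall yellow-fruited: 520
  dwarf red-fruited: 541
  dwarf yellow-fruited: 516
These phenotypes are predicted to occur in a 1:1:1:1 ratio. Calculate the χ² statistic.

Total ratio parts = 4. Expected numbers out of 2096:
  tall red-fruited: 2096 × 1/4 = 524
  tall yellow-fruited: 2096 × 1/4 = 524
  dwarf red-fruited: 2096 × 1/4 = 524
  dwarf yellow-fruited: 2096 × 1/4 = 524
χ² = Σ (O − E)² / E
  tall red-fruited: (519 − 524)² / 524 = 0.0477
  tall yellow-fruited: (520 − 524)² / 524 = 0.0305
  dwarf red-fruited: (541 − 524)² / 524 = 0.5515
  dwarf yellow-fruited: (516 − 524)² / 524 = 0.1221
χ² = 0.0477 + 0.0305 + 0.5515 + 0.1221 = 0.7518 ≈ 0.752

0.752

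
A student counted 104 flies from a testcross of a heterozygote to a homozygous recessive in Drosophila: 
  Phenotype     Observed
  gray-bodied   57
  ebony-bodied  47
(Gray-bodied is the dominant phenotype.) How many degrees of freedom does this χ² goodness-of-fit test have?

A testcross of a heterozygote (Aa × aa) gives a 1:1 phenotypic ratio.
A goodness-of-fit test with 2 phenotype classes has df = 2 − 1 = 1.

1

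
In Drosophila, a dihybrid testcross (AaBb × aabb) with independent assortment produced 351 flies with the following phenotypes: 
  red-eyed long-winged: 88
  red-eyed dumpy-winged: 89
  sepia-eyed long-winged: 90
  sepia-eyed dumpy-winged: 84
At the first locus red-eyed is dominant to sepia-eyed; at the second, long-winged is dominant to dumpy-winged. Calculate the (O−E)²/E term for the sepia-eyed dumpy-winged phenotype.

0.160

A dihybrid testcross with independent assortment gives a 1:1:1:1 ratio.
The 1:1:1:1 ratio has 4 parts, so with N = 351 the expected counts are:
  red-eyed long-winged: 351 × 1/4 = 87.75
  red-eyed dumpy-winged: 351 × 1/4 = 87.75
  sepia-eyed long-winged: 351 × 1/4 = 87.75
  sepia-eyed dumpy-winged: 351 × 1/4 = 87.75
Contribution of sepia-eyed dumpy-winged: (84 − 87.75)² / 87.75 = 0.1603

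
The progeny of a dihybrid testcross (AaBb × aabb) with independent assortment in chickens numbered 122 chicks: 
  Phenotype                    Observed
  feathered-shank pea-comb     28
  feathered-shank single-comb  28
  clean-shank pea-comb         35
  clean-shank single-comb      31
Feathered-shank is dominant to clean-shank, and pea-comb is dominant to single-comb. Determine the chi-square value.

A dihybrid testcross with independent assortment gives a 1:1:1:1 ratio.
Total ratio parts = 4. Expected numbers out of 122:
  feathered-shank pea-comb: 122 × 1/4 = 30.5
  feathered-shank single-comb: 122 × 1/4 = 30.5
  clean-shank pea-comb: 122 × 1/4 = 30.5
  clean-shank single-comb: 122 × 1/4 = 30.5
χ² = Σ (O − E)² / E
  feathered-shank pea-comb: (28 − 30.5)² / 30.5 = 0.2049
  feathered-shank single-comb: (28 − 30.5)² / 30.5 = 0.2049
  clean-shank pea-comb: (35 − 30.5)² / 30.5 = 0.6639
  clean-shank single-comb: (31 − 30.5)² / 30.5 = 0.0082
χ² = 0.2049 + 0.2049 + 0.6639 + 0.0082 = 1.0819 ≈ 1.082

1.082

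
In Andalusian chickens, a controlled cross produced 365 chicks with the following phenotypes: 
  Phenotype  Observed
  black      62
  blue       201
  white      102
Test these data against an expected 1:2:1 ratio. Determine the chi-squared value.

Expected counts for N = 365 under a 1:2:1 ratio (total parts = 4):
  black: 365 × 1/4 = 91.25
  blue: 365 × 2/4 = 182.5
  white: 365 × 1/4 = 91.25
χ² = Σ (O − E)² / E
  black: (62 − 91.25)² / 91.25 = 9.3760
  blue: (201 − 182.5)² / 182.5 = 1.8753
  white: (102 − 91.25)² / 91.25 = 1.2664
χ² = 9.3760 + 1.8753 + 1.2664 = 12.5177 ≈ 12.518

12.518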